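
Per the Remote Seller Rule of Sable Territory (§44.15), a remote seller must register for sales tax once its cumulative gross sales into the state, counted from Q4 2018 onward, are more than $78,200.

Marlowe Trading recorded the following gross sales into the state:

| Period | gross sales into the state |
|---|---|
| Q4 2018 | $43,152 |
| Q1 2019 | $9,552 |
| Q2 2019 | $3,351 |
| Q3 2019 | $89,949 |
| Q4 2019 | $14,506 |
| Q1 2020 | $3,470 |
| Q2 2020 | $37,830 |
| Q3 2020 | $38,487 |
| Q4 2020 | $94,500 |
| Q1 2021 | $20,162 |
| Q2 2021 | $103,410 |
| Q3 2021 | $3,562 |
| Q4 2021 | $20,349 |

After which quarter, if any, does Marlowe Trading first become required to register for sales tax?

Q3 2019

Through Q4 2018: $43,152
Through Q1 2019: $52,704
Through Q2 2019: $56,055
Through Q3 2019: $146,004 ← exceeds threshold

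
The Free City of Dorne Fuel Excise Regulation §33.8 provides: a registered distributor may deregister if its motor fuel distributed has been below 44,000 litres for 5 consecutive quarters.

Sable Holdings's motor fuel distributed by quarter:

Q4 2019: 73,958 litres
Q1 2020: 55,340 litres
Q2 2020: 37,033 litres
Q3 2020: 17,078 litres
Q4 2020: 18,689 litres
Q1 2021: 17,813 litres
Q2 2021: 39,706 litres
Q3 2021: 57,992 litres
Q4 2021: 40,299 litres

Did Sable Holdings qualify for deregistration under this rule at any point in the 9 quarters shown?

Yes

Quarters below 44,000 litres: Q2 2020, Q3 2020, Q4 2020, Q1 2021, Q2 2021, Q4 2021.
Longest run of consecutive quarters below the threshold: 5.
5 ≥ 5, so Sable Holdings became eligible.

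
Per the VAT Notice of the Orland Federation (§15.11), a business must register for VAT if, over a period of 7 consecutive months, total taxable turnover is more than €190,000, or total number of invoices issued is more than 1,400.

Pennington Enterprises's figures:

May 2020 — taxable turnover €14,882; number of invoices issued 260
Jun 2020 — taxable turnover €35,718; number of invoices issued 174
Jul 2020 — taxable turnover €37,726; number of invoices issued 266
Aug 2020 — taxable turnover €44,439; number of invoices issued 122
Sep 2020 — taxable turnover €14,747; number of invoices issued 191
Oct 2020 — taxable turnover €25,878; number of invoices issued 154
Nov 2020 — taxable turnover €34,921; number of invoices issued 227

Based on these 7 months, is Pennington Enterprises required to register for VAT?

Yes

Total taxable turnover: €14,882 + €35,718 + €37,726 + €44,439 + €14,747 + €25,878 + €34,921 = €208,311 (> €190,000).
Total number of invoices issued: 260 + 174 + 266 + 122 + 191 + 154 + 227 = 1,394 (≤ 1,400).
The test is 'or': at least one threshold is exceeded.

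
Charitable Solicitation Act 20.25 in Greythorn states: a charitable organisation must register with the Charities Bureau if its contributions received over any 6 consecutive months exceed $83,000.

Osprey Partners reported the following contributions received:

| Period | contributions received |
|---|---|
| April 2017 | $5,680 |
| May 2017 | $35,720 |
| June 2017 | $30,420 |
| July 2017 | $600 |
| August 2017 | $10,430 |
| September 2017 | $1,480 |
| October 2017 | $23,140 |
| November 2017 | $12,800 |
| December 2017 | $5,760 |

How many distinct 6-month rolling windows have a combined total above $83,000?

2

April 2017–September 2017: $5,680 + $35,720 + $30,420 + $600 + $10,430 + $1,480 = $84,330 (over)
May 2017–October 2017: $35,720 + $30,420 + $600 + $10,430 + $1,480 + $23,140 = $101,790 (over)
June 2017–November 2017: $30,420 + $600 + $10,430 + $1,480 + $23,140 + $12,800 = $78,870 (under)
July 2017–December 2017: $600 + $10,430 + $1,480 + $23,140 + $12,800 + $5,760 = $54,210 (under)
2 windows exceed the threshold.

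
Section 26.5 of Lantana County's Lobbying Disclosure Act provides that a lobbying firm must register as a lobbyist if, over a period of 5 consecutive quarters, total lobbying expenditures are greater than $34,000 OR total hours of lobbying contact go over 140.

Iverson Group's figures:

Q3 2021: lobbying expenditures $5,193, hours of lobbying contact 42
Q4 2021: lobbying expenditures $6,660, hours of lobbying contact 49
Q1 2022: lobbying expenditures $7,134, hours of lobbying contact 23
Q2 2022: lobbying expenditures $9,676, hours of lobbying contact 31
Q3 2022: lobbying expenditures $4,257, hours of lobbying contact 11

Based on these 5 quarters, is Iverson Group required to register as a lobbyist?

Total lobbying expenditures: $5,193 + $6,660 + $7,134 + $9,676 + $4,257 = $32,920 (≤ $34,000).
Total hours of lobbying contact: 42 + 49 + 23 + 31 + 11 = 156 (> 140).
The test is 'or': at least one threshold is exceeded.

Yes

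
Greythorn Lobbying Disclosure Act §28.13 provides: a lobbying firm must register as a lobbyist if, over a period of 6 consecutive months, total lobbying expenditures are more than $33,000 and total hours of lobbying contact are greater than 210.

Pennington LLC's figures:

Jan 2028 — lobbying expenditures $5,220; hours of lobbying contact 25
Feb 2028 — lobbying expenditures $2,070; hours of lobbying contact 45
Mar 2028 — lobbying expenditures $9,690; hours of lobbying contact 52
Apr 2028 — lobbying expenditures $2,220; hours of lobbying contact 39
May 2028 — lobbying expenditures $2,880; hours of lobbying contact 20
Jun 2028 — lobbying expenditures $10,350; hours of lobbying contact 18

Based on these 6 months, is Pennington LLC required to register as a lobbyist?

No

Total lobbying expenditures: $5,220 + $2,070 + $9,690 + $2,220 + $2,880 + $10,350 = $32,430 (≤ $33,000).
Total hours of lobbying contact: 25 + 45 + 52 + 39 + 20 + 18 = 199 (≤ 210).
The test is 'and': the rule requires both, and at least one is not exceeded.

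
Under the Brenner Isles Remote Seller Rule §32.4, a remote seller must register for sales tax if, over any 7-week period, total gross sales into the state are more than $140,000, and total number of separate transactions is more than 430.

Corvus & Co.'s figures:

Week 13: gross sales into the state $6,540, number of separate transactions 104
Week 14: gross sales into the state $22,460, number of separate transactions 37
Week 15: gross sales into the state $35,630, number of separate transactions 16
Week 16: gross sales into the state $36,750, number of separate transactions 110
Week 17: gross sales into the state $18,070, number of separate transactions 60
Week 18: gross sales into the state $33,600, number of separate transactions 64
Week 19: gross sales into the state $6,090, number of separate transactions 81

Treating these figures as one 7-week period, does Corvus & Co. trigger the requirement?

Total gross sales into the state: $6,540 + $22,460 + $35,630 + $36,750 + $18,070 + $33,600 + $6,090 = $159,140 (> $140,000).
Total number of separate transactions: 104 + 37 + 16 + 110 + 60 + 64 + 81 = 472 (> 430).
The test is 'and': both thresholds are exceeded.

Yes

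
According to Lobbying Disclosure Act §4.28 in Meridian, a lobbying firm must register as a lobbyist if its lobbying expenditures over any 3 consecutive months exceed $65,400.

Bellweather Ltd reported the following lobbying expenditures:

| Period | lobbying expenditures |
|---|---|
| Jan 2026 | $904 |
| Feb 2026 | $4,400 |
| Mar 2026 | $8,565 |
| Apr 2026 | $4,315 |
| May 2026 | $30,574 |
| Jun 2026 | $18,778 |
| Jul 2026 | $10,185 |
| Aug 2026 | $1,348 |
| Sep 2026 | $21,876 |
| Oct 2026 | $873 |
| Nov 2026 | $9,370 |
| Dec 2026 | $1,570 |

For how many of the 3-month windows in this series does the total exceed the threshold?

Jan 2026–Mar 2026: $904 + $4,400 + $8,565 = $13,869 (under)
Feb 2026–Apr 2026: $4,400 + $8,565 + $4,315 = $17,280 (under)
Mar 2026–May 2026: $8,565 + $4,315 + $30,574 = $43,454 (under)
Apr 2026–Jun 2026: $4,315 + $30,574 + $18,778 = $53,667 (under)
May 2026–Jul 2026: $30,574 + $18,778 + $10,185 = $59,537 (under)
Jun 2026–Aug 2026: $18,778 + $10,185 + $1,348 = $30,311 (under)
Jul 2026–Sep 2026: $10,185 + $1,348 + $21,876 = $33,409 (under)
Aug 2026–Oct 2026: $1,348 + $21,876 + $873 = $24,097 (under)
Sep 2026–Nov 2026: $21,876 + $873 + $9,370 = $32,119 (under)
Oct 2026–Dec 2026: $873 + $9,370 + $1,570 = $11,813 (under)
0 windows exceed the threshold.

0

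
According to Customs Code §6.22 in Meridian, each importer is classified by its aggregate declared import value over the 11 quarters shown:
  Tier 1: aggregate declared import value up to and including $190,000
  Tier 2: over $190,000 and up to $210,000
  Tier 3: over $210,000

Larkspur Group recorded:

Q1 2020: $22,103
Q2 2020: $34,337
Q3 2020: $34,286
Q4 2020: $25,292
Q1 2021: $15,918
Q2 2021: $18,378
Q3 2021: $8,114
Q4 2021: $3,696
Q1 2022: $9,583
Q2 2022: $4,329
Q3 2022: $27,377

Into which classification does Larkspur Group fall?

Aggregate declared import value: $22,103 + $34,337 + $34,286 + $25,292 + $15,918 + $18,378 + $8,114 + $3,696 + $9,583 + $4,329 + $27,377 = $203,413.
$190,000 < $203,413 ≤ $210,000, so Tier 2 applies.

Tier 2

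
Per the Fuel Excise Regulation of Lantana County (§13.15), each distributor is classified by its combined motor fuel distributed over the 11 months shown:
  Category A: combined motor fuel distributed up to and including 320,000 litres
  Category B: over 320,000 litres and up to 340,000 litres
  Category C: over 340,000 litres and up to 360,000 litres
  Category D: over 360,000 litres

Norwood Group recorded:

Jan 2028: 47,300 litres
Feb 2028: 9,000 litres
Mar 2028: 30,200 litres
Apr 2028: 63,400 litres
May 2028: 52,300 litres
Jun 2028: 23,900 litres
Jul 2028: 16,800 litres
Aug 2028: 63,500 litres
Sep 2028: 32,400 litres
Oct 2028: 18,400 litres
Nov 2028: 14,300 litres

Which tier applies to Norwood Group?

Combined motor fuel distributed: 47,300 litres + 9,000 litres + 30,200 litres + 63,400 litres + 52,300 litres + 23,900 litres + 16,800 litres + 63,500 litres + 32,400 litres + 18,400 litres + 14,300 litres = 371,500 litres.
371,500 litres > 360,000 litres, so Category D applies.

Category D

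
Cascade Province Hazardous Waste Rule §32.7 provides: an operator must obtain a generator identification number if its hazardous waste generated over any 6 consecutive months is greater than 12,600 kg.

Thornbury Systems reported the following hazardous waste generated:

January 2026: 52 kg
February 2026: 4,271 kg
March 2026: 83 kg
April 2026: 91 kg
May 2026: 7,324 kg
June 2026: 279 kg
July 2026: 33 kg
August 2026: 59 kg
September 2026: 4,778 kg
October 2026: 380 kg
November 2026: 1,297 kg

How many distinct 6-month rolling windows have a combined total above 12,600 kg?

1

January 2026–June 2026: 52 kg + 4,271 kg + 83 kg + 91 kg + 7,324 kg + 279 kg = 12,100 kg (under)
February 2026–July 2026: 4,271 kg + 83 kg + 91 kg + 7,324 kg + 279 kg + 33 kg = 12,081 kg (under)
March 2026–August 2026: 83 kg + 91 kg + 7,324 kg + 279 kg + 33 kg + 59 kg = 7,869 kg (under)
April 2026–September 2026: 91 kg + 7,324 kg + 279 kg + 33 kg + 59 kg + 4,778 kg = 12,564 kg (under)
May 2026–October 2026: 7,324 kg + 279 kg + 33 kg + 59 kg + 4,778 kg + 380 kg = 12,853 kg (over)
June 2026–November 2026: 279 kg + 33 kg + 59 kg + 4,778 kg + 380 kg + 1,297 kg = 6,826 kg (under)
1 window exceeds the threshold.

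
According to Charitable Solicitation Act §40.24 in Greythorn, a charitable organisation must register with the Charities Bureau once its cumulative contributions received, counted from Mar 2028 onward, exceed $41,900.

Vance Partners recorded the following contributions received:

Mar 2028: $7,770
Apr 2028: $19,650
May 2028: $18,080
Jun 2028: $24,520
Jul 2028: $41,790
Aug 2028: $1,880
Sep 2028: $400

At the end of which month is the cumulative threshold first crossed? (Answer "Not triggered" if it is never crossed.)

Through Mar 2028: $7,770
Through Apr 2028: $27,420
Through May 2028: $45,500 ← exceeds threshold

May 2028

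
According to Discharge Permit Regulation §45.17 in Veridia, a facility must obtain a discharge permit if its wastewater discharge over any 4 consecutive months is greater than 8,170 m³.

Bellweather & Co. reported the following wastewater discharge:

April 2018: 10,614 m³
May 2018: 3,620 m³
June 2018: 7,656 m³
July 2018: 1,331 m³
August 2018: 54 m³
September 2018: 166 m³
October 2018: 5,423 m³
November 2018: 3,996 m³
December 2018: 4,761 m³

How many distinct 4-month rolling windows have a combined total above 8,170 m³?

5

April 2018–July 2018: 10,614 m³ + 3,620 m³ + 7,656 m³ + 1,331 m³ = 23,221 m³ (over)
May 2018–August 2018: 3,620 m³ + 7,656 m³ + 1,331 m³ + 54 m³ = 12,661 m³ (over)
June 2018–September 2018: 7,656 m³ + 1,331 m³ + 54 m³ + 166 m³ = 9,207 m³ (over)
July 2018–October 2018: 1,331 m³ + 54 m³ + 166 m³ + 5,423 m³ = 6,974 m³ (under)
August 2018–November 2018: 54 m³ + 166 m³ + 5,423 m³ + 3,996 m³ = 9,639 m³ (over)
September 2018–December 2018: 166 m³ + 5,423 m³ + 3,996 m³ + 4,761 m³ = 14,346 m³ (over)
5 windows exceed the threshold.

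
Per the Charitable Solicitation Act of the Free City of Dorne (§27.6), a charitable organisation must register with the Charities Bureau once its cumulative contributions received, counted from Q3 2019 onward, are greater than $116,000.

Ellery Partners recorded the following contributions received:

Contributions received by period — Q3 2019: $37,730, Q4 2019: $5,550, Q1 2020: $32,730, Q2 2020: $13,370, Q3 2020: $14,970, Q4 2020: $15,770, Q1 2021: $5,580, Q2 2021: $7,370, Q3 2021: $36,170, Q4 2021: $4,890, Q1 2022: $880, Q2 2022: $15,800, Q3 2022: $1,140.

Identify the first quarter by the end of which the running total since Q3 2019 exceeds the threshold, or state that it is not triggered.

Through Q3 2019: $37,730
Through Q4 2019: $43,280
Through Q1 2020: $76,010
Through Q2 2020: $89,380
Through Q3 2020: $104,350
Through Q4 2020: $120,120 ← exceeds threshold

Q4 2020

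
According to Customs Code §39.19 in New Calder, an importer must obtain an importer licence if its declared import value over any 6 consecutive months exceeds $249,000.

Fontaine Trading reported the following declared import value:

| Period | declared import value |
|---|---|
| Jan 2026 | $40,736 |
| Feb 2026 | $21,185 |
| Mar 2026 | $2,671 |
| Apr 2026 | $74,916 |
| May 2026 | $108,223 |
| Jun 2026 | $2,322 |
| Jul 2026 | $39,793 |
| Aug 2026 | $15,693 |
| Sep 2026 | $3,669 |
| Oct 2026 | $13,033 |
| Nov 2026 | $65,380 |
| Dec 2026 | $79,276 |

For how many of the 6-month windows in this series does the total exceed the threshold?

Jan 2026–Jun 2026: $40,736 + $21,185 + $2,671 + $74,916 + $108,223 + $2,322 = $250,053 (over)
Feb 2026–Jul 2026: $21,185 + $2,671 + $74,916 + $108,223 + $2,322 + $39,793 = $249,110 (over)
Mar 2026–Aug 2026: $2,671 + $74,916 + $108,223 + $2,322 + $39,793 + $15,693 = $243,618 (under)
Apr 2026–Sep 2026: $74,916 + $108,223 + $2,322 + $39,793 + $15,693 + $3,669 = $244,616 (under)
May 2026–Oct 2026: $108,223 + $2,322 + $39,793 + $15,693 + $3,669 + $13,033 = $182,733 (under)
Jun 2026–Nov 2026: $2,322 + $39,793 + $15,693 + $3,669 + $13,033 + $65,380 = $139,890 (under)
Jul 2026–Dec 2026: $39,793 + $15,693 + $3,669 + $13,033 + $65,380 + $79,276 = $216,844 (under)
2 windows exceed the threshold.

2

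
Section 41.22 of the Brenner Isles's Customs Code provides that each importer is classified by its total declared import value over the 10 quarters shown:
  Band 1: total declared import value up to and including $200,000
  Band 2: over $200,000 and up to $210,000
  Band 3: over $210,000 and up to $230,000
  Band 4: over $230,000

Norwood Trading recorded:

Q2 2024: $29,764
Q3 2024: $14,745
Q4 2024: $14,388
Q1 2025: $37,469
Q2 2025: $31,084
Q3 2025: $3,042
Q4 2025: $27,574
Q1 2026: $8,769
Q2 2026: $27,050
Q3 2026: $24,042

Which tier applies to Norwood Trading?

Total declared import value: $29,764 + $14,745 + $14,388 + $37,469 + $31,084 + $3,042 + $27,574 + $8,769 + $27,050 + $24,042 = $217,927.
$210,000 < $217,927 ≤ $230,000, so Band 3 applies.

Band 3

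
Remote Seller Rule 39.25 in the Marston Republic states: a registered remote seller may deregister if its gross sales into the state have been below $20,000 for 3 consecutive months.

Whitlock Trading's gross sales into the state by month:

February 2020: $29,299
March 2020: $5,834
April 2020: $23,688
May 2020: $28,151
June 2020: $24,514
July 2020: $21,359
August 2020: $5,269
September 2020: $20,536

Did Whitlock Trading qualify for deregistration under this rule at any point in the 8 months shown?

Months below $20,000: March 2020, August 2020.
Longest run of consecutive months below the threshold: 1.
1 < 3, so Whitlock Trading never became eligible.

No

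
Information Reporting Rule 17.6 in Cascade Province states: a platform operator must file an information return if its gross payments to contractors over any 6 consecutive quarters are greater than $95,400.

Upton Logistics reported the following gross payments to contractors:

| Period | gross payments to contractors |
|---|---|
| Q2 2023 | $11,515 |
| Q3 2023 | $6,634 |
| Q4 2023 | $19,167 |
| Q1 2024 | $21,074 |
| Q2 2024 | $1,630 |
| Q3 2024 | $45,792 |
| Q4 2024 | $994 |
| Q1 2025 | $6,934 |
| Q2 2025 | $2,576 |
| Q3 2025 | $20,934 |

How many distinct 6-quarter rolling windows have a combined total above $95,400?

2

Q2 2023–Q3 2024: $11,515 + $6,634 + $19,167 + $21,074 + $1,630 + $45,792 = $105,812 (over)
Q3 2023–Q4 2024: $6,634 + $19,167 + $21,074 + $1,630 + $45,792 + $994 = $95,291 (under)
Q4 2023–Q1 2025: $19,167 + $21,074 + $1,630 + $45,792 + $994 + $6,934 = $95,591 (over)
Q1 2024–Q2 2025: $21,074 + $1,630 + $45,792 + $994 + $6,934 + $2,576 = $79,000 (under)
Q2 2024–Q3 2025: $1,630 + $45,792 + $994 + $6,934 + $2,576 + $20,934 = $78,860 (under)
2 windows exceed the threshold.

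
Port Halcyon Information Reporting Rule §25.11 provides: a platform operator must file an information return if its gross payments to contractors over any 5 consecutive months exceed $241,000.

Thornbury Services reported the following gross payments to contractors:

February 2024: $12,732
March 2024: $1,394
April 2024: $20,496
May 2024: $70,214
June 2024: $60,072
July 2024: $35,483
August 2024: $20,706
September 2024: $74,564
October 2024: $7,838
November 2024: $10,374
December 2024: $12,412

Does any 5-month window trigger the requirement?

Yes

February 2024–June 2024: $12,732 + $1,394 + $20,496 + $70,214 + $60,072 = $164,908 (under)
March 2024–July 2024: $1,394 + $20,496 + $70,214 + $60,072 + $35,483 = $187,659 (under)
April 2024–August 2024: $20,496 + $70,214 + $60,072 + $35,483 + $20,706 = $206,971 (under)
May 2024–September 2024: $70,214 + $60,072 + $35,483 + $20,706 + $74,564 = $261,039 (over)
June 2024–October 2024: $60,072 + $35,483 + $20,706 + $74,564 + $7,838 = $198,663 (under)
July 2024–November 2024: $35,483 + $20,706 + $74,564 + $7,838 + $10,374 = $148,965 (under)
August 2024–December 2024: $20,706 + $74,564 + $7,838 + $10,374 + $12,412 = $125,894 (under)
At least one window exceeds $241,000.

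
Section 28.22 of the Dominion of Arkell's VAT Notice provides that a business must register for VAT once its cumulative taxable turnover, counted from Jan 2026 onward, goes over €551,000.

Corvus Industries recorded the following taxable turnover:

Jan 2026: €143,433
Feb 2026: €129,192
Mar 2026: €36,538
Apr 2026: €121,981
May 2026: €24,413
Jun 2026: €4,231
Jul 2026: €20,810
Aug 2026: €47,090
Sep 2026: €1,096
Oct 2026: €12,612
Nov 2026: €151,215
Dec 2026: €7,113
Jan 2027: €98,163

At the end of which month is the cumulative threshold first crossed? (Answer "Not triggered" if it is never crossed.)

Through Jan 2026: €143,433
Through Feb 2026: €272,625
Through Mar 2026: €309,163
Through Apr 2026: €431,144
Through May 2026: €455,557
Through Jun 2026: €459,788
Through Jul 2026: €480,598
Through Aug 2026: €527,688
Through Sep 2026: €528,784
Through Oct 2026: €541,396
Through Nov 2026: €692,611 ← exceeds threshold

Nov 2026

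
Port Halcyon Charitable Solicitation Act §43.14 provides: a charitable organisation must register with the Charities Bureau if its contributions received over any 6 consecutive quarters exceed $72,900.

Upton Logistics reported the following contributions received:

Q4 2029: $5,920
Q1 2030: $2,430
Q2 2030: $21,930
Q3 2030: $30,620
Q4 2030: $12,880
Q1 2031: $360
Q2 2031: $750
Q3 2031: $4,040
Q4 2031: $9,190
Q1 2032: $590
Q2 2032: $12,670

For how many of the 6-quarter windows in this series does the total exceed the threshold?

1

Q4 2029–Q1 2031: $5,920 + $2,430 + $21,930 + $30,620 + $12,880 + $360 = $74,140 (over)
Q1 2030–Q2 2031: $2,430 + $21,930 + $30,620 + $12,880 + $360 + $750 = $68,970 (under)
Q2 2030–Q3 2031: $21,930 + $30,620 + $12,880 + $360 + $750 + $4,040 = $70,580 (under)
Q3 2030–Q4 2031: $30,620 + $12,880 + $360 + $750 + $4,040 + $9,190 = $57,840 (under)
Q4 2030–Q1 2032: $12,880 + $360 + $750 + $4,040 + $9,190 + $590 = $27,810 (under)
Q1 2031–Q2 2032: $360 + $750 + $4,040 + $9,190 + $590 + $12,670 = $27,600 (under)
1 window exceeds the threshold.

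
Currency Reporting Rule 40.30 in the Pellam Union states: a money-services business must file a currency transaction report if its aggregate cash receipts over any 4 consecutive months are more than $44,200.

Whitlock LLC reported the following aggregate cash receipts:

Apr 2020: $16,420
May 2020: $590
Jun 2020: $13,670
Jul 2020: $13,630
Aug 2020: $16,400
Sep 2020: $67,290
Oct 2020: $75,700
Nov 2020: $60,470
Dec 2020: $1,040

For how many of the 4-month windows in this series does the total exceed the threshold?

6

Apr 2020–Jul 2020: $16,420 + $590 + $13,670 + $13,630 = $44,310 (over)
May 2020–Aug 2020: $590 + $13,670 + $13,630 + $16,400 = $44,290 (over)
Jun 2020–Sep 2020: $13,670 + $13,630 + $16,400 + $67,290 = $110,990 (over)
Jul 2020–Oct 2020: $13,630 + $16,400 + $67,290 + $75,700 = $173,020 (over)
Aug 2020–Nov 2020: $16,400 + $67,290 + $75,700 + $60,470 = $219,860 (over)
Sep 2020–Dec 2020: $67,290 + $75,700 + $60,470 + $1,040 = $204,500 (over)
6 windows exceed the threshold.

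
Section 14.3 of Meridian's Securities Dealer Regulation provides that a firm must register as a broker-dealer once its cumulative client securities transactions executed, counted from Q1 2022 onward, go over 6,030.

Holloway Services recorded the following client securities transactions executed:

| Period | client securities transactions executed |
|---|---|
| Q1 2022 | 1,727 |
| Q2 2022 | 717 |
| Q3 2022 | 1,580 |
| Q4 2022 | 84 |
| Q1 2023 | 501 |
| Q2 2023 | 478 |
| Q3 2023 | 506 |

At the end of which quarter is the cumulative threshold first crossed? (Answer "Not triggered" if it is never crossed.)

Not triggered

Through Q1 2022: 1,727
Through Q2 2022: 2,444
Through Q3 2022: 4,024
Through Q4 2022: 4,108
Through Q1 2023: 4,609
Through Q2 2023: 5,087
Through Q3 2023: 5,593
Final cumulative total 5,593 ≤ 6,030; the threshold is never exceeded.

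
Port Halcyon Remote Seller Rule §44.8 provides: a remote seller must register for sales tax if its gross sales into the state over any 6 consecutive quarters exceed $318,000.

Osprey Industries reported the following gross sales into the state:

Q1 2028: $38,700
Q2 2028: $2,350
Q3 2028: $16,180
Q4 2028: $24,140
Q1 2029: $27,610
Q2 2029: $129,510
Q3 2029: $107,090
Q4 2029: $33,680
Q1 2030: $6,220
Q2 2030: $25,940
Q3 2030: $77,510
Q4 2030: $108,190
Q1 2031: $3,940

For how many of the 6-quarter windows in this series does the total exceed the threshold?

Q1 2028–Q2 2029: $38,700 + $2,350 + $16,180 + $24,140 + $27,610 + $129,510 = $238,490 (under)
Q2 2028–Q3 2029: $2,350 + $16,180 + $24,140 + $27,610 + $129,510 + $107,090 = $306,880 (under)
Q3 2028–Q4 2029: $16,180 + $24,140 + $27,610 + $129,510 + $107,090 + $33,680 = $338,210 (over)
Q4 2028–Q1 2030: $24,140 + $27,610 + $129,510 + $107,090 + $33,680 + $6,220 = $328,250 (over)
Q1 2029–Q2 2030: $27,610 + $129,510 + $107,090 + $33,680 + $6,220 + $25,940 = $330,050 (over)
Q2 2029–Q3 2030: $129,510 + $107,090 + $33,680 + $6,220 + $25,940 + $77,510 = $379,950 (over)
Q3 2029–Q4 2030: $107,090 + $33,680 + $6,220 + $25,940 + $77,510 + $108,190 = $358,630 (over)
Q4 2029–Q1 2031: $33,680 + $6,220 + $25,940 + $77,510 + $108,190 + $3,940 = $255,480 (under)
5 windows exceed the threshold.

5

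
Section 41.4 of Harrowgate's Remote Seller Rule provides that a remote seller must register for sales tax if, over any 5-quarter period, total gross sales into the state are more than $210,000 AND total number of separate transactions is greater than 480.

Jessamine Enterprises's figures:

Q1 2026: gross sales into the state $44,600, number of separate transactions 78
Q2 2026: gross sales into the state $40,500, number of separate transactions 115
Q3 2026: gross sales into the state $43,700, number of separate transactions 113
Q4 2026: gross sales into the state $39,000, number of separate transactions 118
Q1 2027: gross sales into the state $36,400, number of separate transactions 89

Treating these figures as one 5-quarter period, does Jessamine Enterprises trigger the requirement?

Total gross sales into the state: $44,600 + $40,500 + $43,700 + $39,000 + $36,400 = $204,200 (≤ $210,000).
Total number of separate transactions: 78 + 115 + 113 + 118 + 89 = 513 (> 480).
The test is 'and': the rule requires both, and at least one is not exceeded.

No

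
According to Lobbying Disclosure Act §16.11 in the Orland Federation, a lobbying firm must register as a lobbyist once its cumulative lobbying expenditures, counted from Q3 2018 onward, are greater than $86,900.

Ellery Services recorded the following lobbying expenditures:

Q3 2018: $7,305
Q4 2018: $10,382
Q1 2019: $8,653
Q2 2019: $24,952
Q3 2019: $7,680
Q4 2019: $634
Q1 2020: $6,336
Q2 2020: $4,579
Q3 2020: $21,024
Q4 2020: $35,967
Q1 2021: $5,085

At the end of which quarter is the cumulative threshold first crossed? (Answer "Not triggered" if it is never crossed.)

Q3 2020

Through Q3 2018: $7,305
Through Q4 2018: $17,687
Through Q1 2019: $26,340
Through Q2 2019: $51,292
Through Q3 2019: $58,972
Through Q4 2019: $59,606
Through Q1 2020: $65,942
Through Q2 2020: $70,521
Through Q3 2020: $91,545 ← exceeds threshold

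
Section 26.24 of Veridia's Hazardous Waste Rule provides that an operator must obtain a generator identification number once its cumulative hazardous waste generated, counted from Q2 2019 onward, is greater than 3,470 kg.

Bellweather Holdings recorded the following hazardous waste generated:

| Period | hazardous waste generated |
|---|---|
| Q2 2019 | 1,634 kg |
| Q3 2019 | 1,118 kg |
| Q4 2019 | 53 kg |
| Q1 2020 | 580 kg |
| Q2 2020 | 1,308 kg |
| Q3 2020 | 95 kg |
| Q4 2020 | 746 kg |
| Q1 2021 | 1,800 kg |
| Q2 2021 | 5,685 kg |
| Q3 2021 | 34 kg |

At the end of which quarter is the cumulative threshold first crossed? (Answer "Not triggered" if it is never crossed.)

Through Q2 2019: 1,634 kg
Through Q3 2019: 2,752 kg
Through Q4 2019: 2,805 kg
Through Q1 2020: 3,385 kg
Through Q2 2020: 4,693 kg ← exceeds threshold

Q2 2020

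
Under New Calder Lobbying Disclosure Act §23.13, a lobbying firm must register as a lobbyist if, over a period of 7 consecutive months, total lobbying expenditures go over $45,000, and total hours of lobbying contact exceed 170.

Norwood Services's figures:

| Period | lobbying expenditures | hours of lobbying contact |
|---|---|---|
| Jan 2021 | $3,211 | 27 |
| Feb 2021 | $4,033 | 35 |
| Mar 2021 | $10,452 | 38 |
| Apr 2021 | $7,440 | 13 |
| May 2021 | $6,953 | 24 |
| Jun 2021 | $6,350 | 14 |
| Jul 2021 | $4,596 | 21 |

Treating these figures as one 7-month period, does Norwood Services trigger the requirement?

Total lobbying expenditures: $3,211 + $4,033 + $10,452 + $7,440 + $6,953 + $6,350 + $4,596 = $43,035 (≤ $45,000).
Total hours of lobbying contact: 27 + 35 + 38 + 13 + 24 + 14 + 21 = 172 (> 170).
The test is 'and': the rule requires both, and at least one is not exceeded.

No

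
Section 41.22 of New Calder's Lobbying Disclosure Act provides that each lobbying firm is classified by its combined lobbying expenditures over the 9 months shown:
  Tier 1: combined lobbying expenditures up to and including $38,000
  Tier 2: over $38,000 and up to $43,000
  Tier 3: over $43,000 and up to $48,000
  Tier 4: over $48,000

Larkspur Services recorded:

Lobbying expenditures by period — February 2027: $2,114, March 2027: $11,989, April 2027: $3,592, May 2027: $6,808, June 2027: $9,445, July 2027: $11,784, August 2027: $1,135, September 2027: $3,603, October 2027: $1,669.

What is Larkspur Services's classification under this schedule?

Combined lobbying expenditures: $2,114 + $11,989 + $3,592 + $6,808 + $9,445 + $11,784 + $1,135 + $3,603 + $1,669 = $52,139.
$52,139 > $48,000, so Tier 4 applies.

Tier 4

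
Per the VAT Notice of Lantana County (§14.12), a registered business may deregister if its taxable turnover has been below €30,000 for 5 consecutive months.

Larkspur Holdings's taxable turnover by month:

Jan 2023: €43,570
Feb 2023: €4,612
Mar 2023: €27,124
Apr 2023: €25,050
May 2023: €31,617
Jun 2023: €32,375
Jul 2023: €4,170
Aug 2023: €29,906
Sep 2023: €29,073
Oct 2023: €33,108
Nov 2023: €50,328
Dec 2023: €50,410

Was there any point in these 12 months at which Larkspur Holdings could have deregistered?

Months below €30,000: Feb 2023, Mar 2023, Apr 2023, Jul 2023, Aug 2023, Sep 2023.
Longest run of consecutive months below the threshold: 3.
3 < 5, so Larkspur Holdings never became eligible.

No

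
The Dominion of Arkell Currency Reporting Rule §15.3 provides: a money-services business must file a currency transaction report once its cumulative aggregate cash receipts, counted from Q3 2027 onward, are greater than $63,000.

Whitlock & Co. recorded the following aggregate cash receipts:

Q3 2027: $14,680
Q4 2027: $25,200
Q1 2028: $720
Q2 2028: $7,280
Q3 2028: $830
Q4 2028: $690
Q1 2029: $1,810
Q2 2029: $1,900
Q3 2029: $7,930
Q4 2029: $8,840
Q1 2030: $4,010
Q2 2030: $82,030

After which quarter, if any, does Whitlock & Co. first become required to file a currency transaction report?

Through Q3 2027: $14,680
Through Q4 2027: $39,880
Through Q1 2028: $40,600
Through Q2 2028: $47,880
Through Q3 2028: $48,710
Through Q4 2028: $49,400
Through Q1 2029: $51,210
Through Q2 2029: $53,110
Through Q3 2029: $61,040
Through Q4 2029: $69,880 ← exceeds threshold

Q4 2029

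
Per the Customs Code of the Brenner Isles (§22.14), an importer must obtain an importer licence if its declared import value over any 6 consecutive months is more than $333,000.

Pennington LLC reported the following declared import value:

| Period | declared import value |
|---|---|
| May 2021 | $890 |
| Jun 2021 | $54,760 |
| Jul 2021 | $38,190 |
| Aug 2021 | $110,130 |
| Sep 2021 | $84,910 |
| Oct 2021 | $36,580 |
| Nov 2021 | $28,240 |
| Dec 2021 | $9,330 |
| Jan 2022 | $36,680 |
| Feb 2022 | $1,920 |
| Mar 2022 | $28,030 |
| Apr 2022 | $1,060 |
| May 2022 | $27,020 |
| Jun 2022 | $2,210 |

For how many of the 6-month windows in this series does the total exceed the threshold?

May 2021–Oct 2021: $890 + $54,760 + $38,190 + $110,130 + $84,910 + $36,580 = $325,460 (under)
Jun 2021–Nov 2021: $54,760 + $38,190 + $110,130 + $84,910 + $36,580 + $28,240 = $352,810 (over)
Jul 2021–Dec 2021: $38,190 + $110,130 + $84,910 + $36,580 + $28,240 + $9,330 = $307,380 (under)
Aug 2021–Jan 2022: $110,130 + $84,910 + $36,580 + $28,240 + $9,330 + $36,680 = $305,870 (under)
Sep 2021–Feb 2022: $84,910 + $36,580 + $28,240 + $9,330 + $36,680 + $1,920 = $197,660 (under)
Oct 2021–Mar 2022: $36,580 + $28,240 + $9,330 + $36,680 + $1,920 + $28,030 = $140,780 (under)
Nov 2021–Apr 2022: $28,240 + $9,330 + $36,680 + $1,920 + $28,030 + $1,060 = $105,260 (under)
Dec 2021–May 2022: $9,330 + $36,680 + $1,920 + $28,030 + $1,060 + $27,020 = $104,040 (under)
Jan 2022–Jun 2022: $36,680 + $1,920 + $28,030 + $1,060 + $27,020 + $2,210 = $96,920 (under)
1 window exceeds the threshold.

1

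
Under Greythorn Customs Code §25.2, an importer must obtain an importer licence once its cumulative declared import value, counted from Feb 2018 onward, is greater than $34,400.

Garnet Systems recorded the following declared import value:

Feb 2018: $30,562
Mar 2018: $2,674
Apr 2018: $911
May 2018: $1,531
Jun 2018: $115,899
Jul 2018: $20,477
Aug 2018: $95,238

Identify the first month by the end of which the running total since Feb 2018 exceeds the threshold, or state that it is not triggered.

May 2018

Through Feb 2018: $30,562
Through Mar 2018: $33,236
Through Apr 2018: $34,147
Through May 2018: $35,678 ← exceeds threshold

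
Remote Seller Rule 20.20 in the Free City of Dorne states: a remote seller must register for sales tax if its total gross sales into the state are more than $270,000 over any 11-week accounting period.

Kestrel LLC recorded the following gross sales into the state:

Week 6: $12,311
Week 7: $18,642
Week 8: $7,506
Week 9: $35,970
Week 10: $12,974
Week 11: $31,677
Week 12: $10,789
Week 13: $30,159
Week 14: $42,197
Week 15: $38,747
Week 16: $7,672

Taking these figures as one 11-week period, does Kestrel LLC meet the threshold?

Total gross sales into the state: $12,311 + $18,642 + $7,506 + $35,970 + $12,974 + $31,677 + $10,789 + $30,159 + $42,197 + $38,747 + $7,672 = $248,644.
$248,644 ≤ $270,000, so the threshold is not exceeded.

No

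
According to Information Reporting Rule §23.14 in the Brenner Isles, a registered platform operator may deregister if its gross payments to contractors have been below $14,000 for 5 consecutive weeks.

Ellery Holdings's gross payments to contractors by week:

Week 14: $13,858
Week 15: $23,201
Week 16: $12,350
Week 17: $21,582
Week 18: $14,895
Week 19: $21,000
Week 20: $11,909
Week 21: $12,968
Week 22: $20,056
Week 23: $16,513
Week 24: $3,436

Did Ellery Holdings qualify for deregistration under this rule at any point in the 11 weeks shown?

No

Weeks below $14,000: Week 14, Week 16, Week 20, Week 21, Week 24.
Longest run of consecutive weeks below the threshold: 2.
2 < 5, so Ellery Holdings never became eligible.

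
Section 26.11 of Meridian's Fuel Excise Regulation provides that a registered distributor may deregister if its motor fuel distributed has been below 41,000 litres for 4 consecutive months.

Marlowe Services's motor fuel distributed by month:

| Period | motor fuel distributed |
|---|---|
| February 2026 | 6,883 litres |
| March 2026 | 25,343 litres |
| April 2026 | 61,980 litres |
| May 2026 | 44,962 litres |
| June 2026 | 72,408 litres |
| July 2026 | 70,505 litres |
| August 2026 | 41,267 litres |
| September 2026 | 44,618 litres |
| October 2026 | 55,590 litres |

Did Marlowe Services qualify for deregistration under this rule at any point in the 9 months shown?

No

Months below 41,000 litres: February 2026, March 2026.
Longest run of consecutive months below the threshold: 2.
2 < 4, so Marlowe Services never became eligible.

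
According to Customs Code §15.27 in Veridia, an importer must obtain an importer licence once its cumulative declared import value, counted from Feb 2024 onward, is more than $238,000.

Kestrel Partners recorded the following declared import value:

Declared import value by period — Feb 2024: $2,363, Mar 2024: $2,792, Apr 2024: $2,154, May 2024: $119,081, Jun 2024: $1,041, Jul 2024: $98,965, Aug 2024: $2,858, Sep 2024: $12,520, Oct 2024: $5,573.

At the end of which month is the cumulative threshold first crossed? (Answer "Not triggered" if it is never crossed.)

Through Feb 2024: $2,363
Through Mar 2024: $5,155
Through Apr 2024: $7,309
Through May 2024: $126,390
Through Jun 2024: $127,431
Through Jul 2024: $226,396
Through Aug 2024: $229,254
Through Sep 2024: $241,774 ← exceeds threshold

Sep 2024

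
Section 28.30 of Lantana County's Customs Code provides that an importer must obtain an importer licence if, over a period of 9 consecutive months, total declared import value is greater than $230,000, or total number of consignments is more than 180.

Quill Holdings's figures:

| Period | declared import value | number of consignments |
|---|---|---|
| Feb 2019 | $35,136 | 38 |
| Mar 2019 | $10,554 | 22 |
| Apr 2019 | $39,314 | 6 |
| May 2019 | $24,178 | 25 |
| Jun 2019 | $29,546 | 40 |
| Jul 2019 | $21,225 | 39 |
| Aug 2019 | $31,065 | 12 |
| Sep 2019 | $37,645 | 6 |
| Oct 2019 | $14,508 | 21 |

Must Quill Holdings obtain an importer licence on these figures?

Yes

Total declared import value: $35,136 + $10,554 + $39,314 + $24,178 + $29,546 + $21,225 + $31,065 + $37,645 + $14,508 = $243,171 (> $230,000).
Total number of consignments: 38 + 22 + 6 + 25 + 40 + 39 + 12 + 6 + 21 = 209 (> 180).
The test is 'or': at least one threshold is exceeded.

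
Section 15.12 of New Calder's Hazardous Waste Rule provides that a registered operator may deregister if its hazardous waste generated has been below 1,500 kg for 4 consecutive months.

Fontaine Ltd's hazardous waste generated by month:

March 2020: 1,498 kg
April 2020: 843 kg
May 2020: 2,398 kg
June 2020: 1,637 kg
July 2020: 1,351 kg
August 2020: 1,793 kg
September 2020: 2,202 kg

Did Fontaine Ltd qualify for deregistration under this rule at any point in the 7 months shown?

Months below 1,500 kg: March 2020, April 2020, July 2020.
Longest run of consecutive months below the threshold: 2.
2 < 4, so Fontaine Ltd never became eligible.

No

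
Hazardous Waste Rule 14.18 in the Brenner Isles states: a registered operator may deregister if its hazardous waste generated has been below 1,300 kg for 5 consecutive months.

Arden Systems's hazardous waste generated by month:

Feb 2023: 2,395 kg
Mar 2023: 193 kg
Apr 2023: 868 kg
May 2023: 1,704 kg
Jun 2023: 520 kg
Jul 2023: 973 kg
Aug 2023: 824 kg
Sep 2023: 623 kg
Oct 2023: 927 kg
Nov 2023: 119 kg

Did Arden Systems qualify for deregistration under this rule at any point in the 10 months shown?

Months below 1,300 kg: Mar 2023, Apr 2023, Jun 2023, Jul 2023, Aug 2023, Sep 2023, Oct 2023, Nov 2023.
Longest run of consecutive months below the threshold: 6.
6 ≥ 5, so Arden Systems became eligible.

Yes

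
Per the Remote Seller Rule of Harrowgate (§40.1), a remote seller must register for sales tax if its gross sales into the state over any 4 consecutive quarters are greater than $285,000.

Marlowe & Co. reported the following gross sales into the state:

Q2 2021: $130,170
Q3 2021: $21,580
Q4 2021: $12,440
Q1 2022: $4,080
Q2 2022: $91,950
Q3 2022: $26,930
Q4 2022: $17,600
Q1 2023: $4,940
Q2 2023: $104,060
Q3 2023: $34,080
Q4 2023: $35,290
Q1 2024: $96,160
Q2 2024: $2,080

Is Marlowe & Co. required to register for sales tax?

Q2 2021–Q1 2022: $130,170 + $21,580 + $12,440 + $4,080 = $168,270 (under)
Q3 2021–Q2 2022: $21,580 + $12,440 + $4,080 + $91,950 = $130,050 (under)
Q4 2021–Q3 2022: $12,440 + $4,080 + $91,950 + $26,930 = $135,400 (under)
Q1 2022–Q4 2022: $4,080 + $91,950 + $26,930 + $17,600 = $140,560 (under)
Q2 2022–Q1 2023: $91,950 + $26,930 + $17,600 + $4,940 = $141,420 (under)
Q3 2022–Q2 2023: $26,930 + $17,600 + $4,940 + $104,060 = $153,530 (under)
Q4 2022–Q3 2023: $17,600 + $4,940 + $104,060 + $34,080 = $160,680 (under)
Q1 2023–Q4 2023: $4,940 + $104,060 + $34,080 + $35,290 = $178,370 (under)
Q2 2023–Q1 2024: $104,060 + $34,080 + $35,290 + $96,160 = $269,590 (under)
Q3 2023–Q2 2024: $34,080 + $35,290 + $96,160 + $2,080 = $167,610 (under)
No window exceeds $285,000.

No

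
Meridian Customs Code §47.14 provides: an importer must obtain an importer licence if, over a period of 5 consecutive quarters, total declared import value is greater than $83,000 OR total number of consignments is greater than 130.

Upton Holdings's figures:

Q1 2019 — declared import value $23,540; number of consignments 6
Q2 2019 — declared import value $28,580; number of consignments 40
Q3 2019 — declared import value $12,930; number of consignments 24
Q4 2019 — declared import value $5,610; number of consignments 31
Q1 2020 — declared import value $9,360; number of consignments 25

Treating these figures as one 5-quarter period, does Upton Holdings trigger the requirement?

Total declared import value: $23,540 + $28,580 + $12,930 + $5,610 + $9,360 = $80,020 (≤ $83,000).
Total number of consignments: 6 + 40 + 24 + 31 + 25 = 126 (≤ 130).
The test is 'or': neither threshold is exceeded.

No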